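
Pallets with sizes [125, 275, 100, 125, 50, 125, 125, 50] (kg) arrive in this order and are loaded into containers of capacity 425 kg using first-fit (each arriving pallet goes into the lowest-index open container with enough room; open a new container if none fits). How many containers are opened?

  125 → container 1 (new)  [load 125/425]
  275 → container 1  [load 400/425]
  100 → container 2 (new)  [load 100/425]
  125 → container 2  [load 225/425]
  50 → container 2  [load 275/425]
  125 → container 2  [load 400/425]
  125 → container 3 (new)  [load 125/425]
  50 → container 3  [load 175/425]
3 containers opened.

3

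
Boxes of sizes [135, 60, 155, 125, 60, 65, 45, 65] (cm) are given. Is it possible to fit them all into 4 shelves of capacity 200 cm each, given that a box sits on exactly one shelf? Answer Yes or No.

A valid assignment using 4 shelves:
  shelf 1: 155 + 45 = 200
  shelf 2: 135 + 65 = 200
  shelf 3: 125 + 65 = 190
  shelf 4: 60 + 60 = 120
Every load is within 200 cm, so 4 shelves suffice.

Yes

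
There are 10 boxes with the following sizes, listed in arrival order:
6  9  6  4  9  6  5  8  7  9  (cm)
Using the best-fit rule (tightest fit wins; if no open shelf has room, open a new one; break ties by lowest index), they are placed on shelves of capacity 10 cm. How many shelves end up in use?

9

  6 → shelf 1 (new)  [load 6/10]
  9 → shelf 2 (new)  [load 9/10]
  6 → shelf 3 (new)  [load 6/10]
  4 → shelf 1  [load 10/10]
  9 → shelf 4 (new)  [load 9/10]
  6 → shelf 5 (new)  [load 6/10]
  5 → shelf 6 (new)  [load 5/10]
  8 → shelf 7 (new)  [load 8/10]
  7 → shelf 8 (new)  [load 7/10]
  9 → shelf 9 (new)  [load 9/10]
9 shelves opened.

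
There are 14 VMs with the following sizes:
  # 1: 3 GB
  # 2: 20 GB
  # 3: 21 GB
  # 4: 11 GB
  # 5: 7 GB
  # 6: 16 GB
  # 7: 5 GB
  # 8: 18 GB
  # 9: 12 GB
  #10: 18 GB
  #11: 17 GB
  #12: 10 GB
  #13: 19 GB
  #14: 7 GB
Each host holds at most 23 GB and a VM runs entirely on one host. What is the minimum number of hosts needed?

Total = 21 + 20 + 19 + 18 + 18 + 17 + 16 + 12 + 11 + 10 + 7 + 7 + 5 + 3 = 184 GB.
Lower bound: ⌈184/23⌉ = 8 hosts.
A packing using 9 hosts:
  host 1: 21 = 21
  host 2: 20 + 3 = 23
  host 3: 19 = 19
  host 4: 18 + 5 = 23
  host 5: 18 = 18
  host 6: 17 = 17
  host 7: 16 + 7 = 23
  host 8: 12 + 11 = 23
  host 9: 10 + 7 = 17
No arrangement into 8 hosts stays within capacity, so 9 is optimal.

9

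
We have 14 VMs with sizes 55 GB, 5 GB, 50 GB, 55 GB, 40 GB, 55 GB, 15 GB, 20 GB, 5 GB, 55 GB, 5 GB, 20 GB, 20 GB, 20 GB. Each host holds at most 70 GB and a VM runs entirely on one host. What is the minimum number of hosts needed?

Total = 55 + 55 + 55 + 55 + 50 + 40 + 20 + 20 + 20 + 20 + 15 + 5 + 5 + 5 = 420 GB.
Lower bound: ⌈420/70⌉ = 6 hosts.
A packing using 7 hosts:
  host 1: 55 + 15 = 70
  host 2: 55 + 5 + 5 + 5 = 70
  host 3: 55 = 55
  host 4: 55 = 55
  host 5: 50 + 20 = 70
  host 6: 40 + 20 = 60
  host 7: 20 + 20 = 40
No arrangement into 6 hosts stays within capacity, so 7 is optimal.

7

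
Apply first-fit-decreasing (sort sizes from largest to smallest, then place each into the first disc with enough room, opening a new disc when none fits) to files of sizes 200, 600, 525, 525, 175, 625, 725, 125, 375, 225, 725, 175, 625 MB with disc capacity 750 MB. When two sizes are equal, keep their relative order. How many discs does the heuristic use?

8

Sorted descending: 725, 725, 625, 625, 600, 525, 525, 375, 225, 200, 175, 175, 125.
  725 → disc 1 (new)  [load 725/750]
  725 → disc 2 (new)  [load 725/750]
  625 → disc 3 (new)  [load 625/750]
  625 → disc 4 (new)  [load 625/750]
  600 → disc 5 (new)  [load 600/750]
  525 → disc 6 (new)  [load 525/750]
  525 → disc 7 (new)  [load 525/750]
  375 → disc 8 (new)  [load 375/750]
  225 → disc 6  [load 750/750]
  200 → disc 7  [load 725/750]
  175 → disc 8  [load 550/750]
  175 → disc 8  [load 725/750]
  125 → disc 3  [load 750/750]
8 discs opened.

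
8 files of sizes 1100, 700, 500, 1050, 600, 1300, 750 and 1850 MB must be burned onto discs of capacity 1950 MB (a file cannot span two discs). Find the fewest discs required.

Total = 1850 + 1300 + 1100 + 1050 + 750 + 700 + 600 + 500 = 7850 MB.
Lower bound: ⌈7850/1950⌉ = 5 discs.
A packing using 5 discs:
  disc 1: 1850 = 1850
  disc 2: 1300 + 600 = 1900
  disc 3: 1100 + 750 = 1850
  disc 4: 1050 + 700 = 1750
  disc 5: 500 = 500
This matches the lower bound, so 5 is optimal.

5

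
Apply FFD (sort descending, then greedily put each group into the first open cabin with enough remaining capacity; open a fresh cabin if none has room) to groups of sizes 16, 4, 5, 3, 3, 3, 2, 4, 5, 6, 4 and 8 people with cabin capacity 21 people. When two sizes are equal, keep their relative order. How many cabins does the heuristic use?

Sorted descending: 16, 8, 6, 5, 5, 4, 4, 4, 3, 3, 3, 2.
  16 → cabin 1 (new)  [load 16/21]
  8 → cabin 2 (new)  [load 8/21]
  6 → cabin 2  [load 14/21]
  5 → cabin 1  [load 21/21]
  5 → cabin 2  [load 19/21]
  4 → cabin 3 (new)  [load 4/21]
  4 → cabin 3  [load 8/21]
  4 → cabin 3  [load 12/21]
  3 → cabin 3  [load 15/21]
  3 → cabin 3  [load 18/21]
  3 → cabin 3  [load 21/21]
  2 → cabin 2  [load 21/21]
3 cabins opened.

3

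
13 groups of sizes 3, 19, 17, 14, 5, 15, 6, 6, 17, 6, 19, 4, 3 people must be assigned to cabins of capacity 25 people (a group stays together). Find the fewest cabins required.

Total = 19 + 19 + 17 + 17 + 15 + 14 + 6 + 6 + 6 + 5 + 4 + 3 + 3 = 134 people.
Lower bound: ⌈134/25⌉ = 6 cabins.
A packing using 6 cabins:
  cabin 1: 19 + 6 = 25
  cabin 2: 19 + 6 = 25
  cabin 3: 17 + 6 = 23
  cabin 4: 17 + 5 + 3 = 25
  cabin 5: 15 + 4 + 3 = 22
  cabin 6: 14 = 14
This matches the lower bound, so 6 is optimal.

6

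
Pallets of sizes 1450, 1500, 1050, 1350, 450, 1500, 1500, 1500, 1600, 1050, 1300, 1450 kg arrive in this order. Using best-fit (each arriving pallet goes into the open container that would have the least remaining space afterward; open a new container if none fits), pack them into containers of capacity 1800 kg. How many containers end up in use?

  1450 → container 1 (new)  [load 1450/1800]
  1500 → container 2 (new)  [load 1500/1800]
  1050 → container 3 (new)  [load 1050/1800]
  1350 → container 4 (new)  [load 1350/1800]
  450 → container 4  [load 1800/1800]
  1500 → container 5 (new)  [load 1500/1800]
  1500 → container 6 (new)  [load 1500/1800]
  1500 → container 7 (new)  [load 1500/1800]
  1600 → container 8 (new)  [load 1600/1800]
  1050 → container 9 (new)  [load 1050/1800]
  1300 → container 10 (new)  [load 1300/1800]
  1450 → container 11 (new)  [load 1450/1800]
11 containers opened.

11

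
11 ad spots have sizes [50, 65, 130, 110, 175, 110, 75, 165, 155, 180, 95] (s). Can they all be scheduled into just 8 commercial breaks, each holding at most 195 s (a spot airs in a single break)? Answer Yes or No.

A valid assignment using 8 commercial breaks:
  break 1: 180 = 180
  break 2: 175 = 175
  break 3: 165 = 165
  break 4: 155 = 155
  break 5: 130 + 65 = 195
  break 6: 110 + 75 = 185
  break 7: 110 + 50 = 160
  break 8: 95 = 95
Every load is within 195 s, so 8 commercial breaks suffice.

Yes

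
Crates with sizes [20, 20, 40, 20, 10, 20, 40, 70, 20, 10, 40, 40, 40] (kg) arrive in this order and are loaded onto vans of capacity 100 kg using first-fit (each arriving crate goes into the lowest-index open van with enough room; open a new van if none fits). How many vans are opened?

  20 → van 1 (new)  [load 20/100]
  20 → van 1  [load 40/100]
  40 → van 1  [load 80/100]
  20 → van 1  [load 100/100]
  10 → van 2 (new)  [load 10/100]
  20 → van 2  [load 30/100]
  40 → van 2  [load 70/100]
  70 → van 3 (new)  [load 70/100]
  20 → van 2  [load 90/100]
  10 → van 2  [load 100/100]
  40 → van 4 (new)  [load 40/100]
  40 → van 4  [load 80/100]
  40 → van 5 (new)  [load 40/100]
5 vans opened.

5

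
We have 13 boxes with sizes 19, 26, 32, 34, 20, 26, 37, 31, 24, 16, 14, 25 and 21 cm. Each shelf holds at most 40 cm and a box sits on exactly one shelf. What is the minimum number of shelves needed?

10

Total = 37 + 34 + 32 + 31 + 26 + 26 + 25 + 24 + 21 + 20 + 19 + 16 + 14 = 325 cm.
Lower bound: ⌈325/40⌉ = 9 shelves.
A packing using 10 shelves:
  shelf 1: 37 = 37
  shelf 2: 34 = 34
  shelf 3: 32 = 32
  shelf 4: 31 = 31
  shelf 5: 26 + 14 = 40
  shelf 6: 26 = 26
  shelf 7: 25 = 25
  shelf 8: 24 + 16 = 40
  shelf 9: 21 + 19 = 40
  shelf 10: 20 = 20
No arrangement into 9 shelves stays within capacity, so 10 is optimal.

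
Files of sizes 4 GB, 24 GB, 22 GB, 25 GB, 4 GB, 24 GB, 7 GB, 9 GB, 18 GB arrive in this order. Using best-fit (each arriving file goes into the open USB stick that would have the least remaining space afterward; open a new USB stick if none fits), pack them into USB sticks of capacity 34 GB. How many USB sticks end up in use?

5

  4 → USB stick 1 (new)  [load 4/34]
  24 → USB stick 1  [load 28/34]
  22 → USB stick 2 (new)  [load 22/34]
  25 → USB stick 3 (new)  [load 25/34]
  4 → USB stick 1  [load 32/34]
  24 → USB stick 4 (new)  [load 24/34]
  7 → USB stick 3  [load 32/34]
  9 → USB stick 4  [load 33/34]
  18 → USB stick 5 (new)  [load 18/34]
5 USB sticks opened.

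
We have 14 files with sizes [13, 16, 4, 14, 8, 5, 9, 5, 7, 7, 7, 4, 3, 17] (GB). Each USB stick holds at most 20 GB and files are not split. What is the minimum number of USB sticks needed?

Total = 17 + 16 + 14 + 13 + 9 + 8 + 7 + 7 + 7 + 5 + 5 + 4 + 4 + 3 = 119 GB.
Lower bound: ⌈119/20⌉ = 6 USB sticks.
A packing using 6 USB sticks:
  USB stick 1: 17 + 3 = 20
  USB stick 2: 16 + 4 = 20
  USB stick 3: 14 + 5 = 19
  USB stick 4: 13 + 7 = 20
  USB stick 5: 9 + 7 + 4 = 20
  USB stick 6: 8 + 7 + 5 = 20
This matches the lower bound, so 6 is optimal.

6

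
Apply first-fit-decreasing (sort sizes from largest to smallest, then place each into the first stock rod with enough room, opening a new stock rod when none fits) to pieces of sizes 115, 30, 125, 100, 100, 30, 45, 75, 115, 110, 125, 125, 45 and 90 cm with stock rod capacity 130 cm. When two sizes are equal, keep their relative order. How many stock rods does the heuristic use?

11

Sorted descending: 125, 125, 125, 115, 115, 110, 100, 100, 90, 75, 45, 45, 30, 30.
  125 → stock rod 1 (new)  [load 125/130]
  125 → stock rod 2 (new)  [load 125/130]
  125 → stock rod 3 (new)  [load 125/130]
  115 → stock rod 4 (new)  [load 115/130]
  115 → stock rod 5 (new)  [load 115/130]
  110 → stock rod 6 (new)  [load 110/130]
  100 → stock rod 7 (new)  [load 100/130]
  100 → stock rod 8 (new)  [load 100/130]
  90 → stock rod 9 (new)  [load 90/130]
  75 → stock rod 10 (new)  [load 75/130]
  45 → stock rod 10  [load 120/130]
  45 → stock rod 11 (new)  [load 45/130]
  30 → stock rod 7  [load 130/130]
  30 → stock rod 8  [load 130/130]
11 stock rods opened.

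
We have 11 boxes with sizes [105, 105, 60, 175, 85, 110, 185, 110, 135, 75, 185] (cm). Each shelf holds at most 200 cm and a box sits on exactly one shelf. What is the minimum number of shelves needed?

8

Total = 185 + 185 + 175 + 135 + 110 + 110 + 105 + 105 + 85 + 75 + 60 = 1330 cm.
Lower bound: ⌈1330/200⌉ = 7 shelves.
Also, 8 boxes each exceed 100 cm, and no two of those can share a shelf, so at least 8 shelves are needed.
A packing using 8 shelves:
  shelf 1: 185 = 185
  shelf 2: 185 = 185
  shelf 3: 175 = 175
  shelf 4: 135 + 60 = 195
  shelf 5: 110 + 85 = 195
  shelf 6: 110 + 75 = 185
  shelf 7: 105 = 105
  shelf 8: 105 = 105
This matches the lower bound, so 8 is optimal.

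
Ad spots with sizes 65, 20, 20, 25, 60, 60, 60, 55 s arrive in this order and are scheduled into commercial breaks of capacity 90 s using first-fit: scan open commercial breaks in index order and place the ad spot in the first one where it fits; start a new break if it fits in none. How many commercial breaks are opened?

6

  65 → break 1 (new)  [load 65/90]
  20 → break 1  [load 85/90]
  20 → break 2 (new)  [load 20/90]
  25 → break 2  [load 45/90]
  60 → break 3 (new)  [load 60/90]
  60 → break 4 (new)  [load 60/90]
  60 → break 5 (new)  [load 60/90]
  55 → break 6 (new)  [load 55/90]
6 commercial breaks opened.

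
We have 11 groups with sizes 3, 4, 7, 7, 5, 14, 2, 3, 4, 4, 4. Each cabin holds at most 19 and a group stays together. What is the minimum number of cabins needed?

3

Total = 14 + 7 + 7 + 5 + 4 + 4 + 4 + 4 + 3 + 3 + 2 = 57.
Lower bound: ⌈57/19⌉ = 3 cabins.
A packing using 3 cabins:
  cabin 1: 14 + 5 = 19
  cabin 2: 7 + 7 + 3 + 2 = 19
  cabin 3: 4 + 4 + 4 + 4 + 3 = 19
This matches the lower bound, so 3 is optimal.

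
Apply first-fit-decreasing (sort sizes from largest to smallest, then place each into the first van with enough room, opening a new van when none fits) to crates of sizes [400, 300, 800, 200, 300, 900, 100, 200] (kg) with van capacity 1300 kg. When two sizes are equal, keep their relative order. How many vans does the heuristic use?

3

Sorted descending: 900, 800, 400, 300, 300, 200, 200, 100.
  900 → van 1 (new)  [load 900/1300]
  800 → van 2 (new)  [load 800/1300]
  400 → van 1  [load 1300/1300]
  300 → van 2  [load 1100/1300]
  300 → van 3 (new)  [load 300/1300]
  200 → van 2  [load 1300/1300]
  200 → van 3  [load 500/1300]
  100 → van 3  [load 600/1300]
3 vans opened.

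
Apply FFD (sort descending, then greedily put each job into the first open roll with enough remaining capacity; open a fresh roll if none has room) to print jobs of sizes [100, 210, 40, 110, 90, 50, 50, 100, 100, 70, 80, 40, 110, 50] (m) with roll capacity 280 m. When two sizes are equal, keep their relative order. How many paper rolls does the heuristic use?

Sorted descending: 210, 110, 110, 100, 100, 100, 90, 80, 70, 50, 50, 50, 40, 40.
  210 → roll 1 (new)  [load 210/280]
  110 → roll 2 (new)  [load 110/280]
  110 → roll 2  [load 220/280]
  100 → roll 3 (new)  [load 100/280]
  100 → roll 3  [load 200/280]
  100 → roll 4 (new)  [load 100/280]
  90 → roll 4  [load 190/280]
  80 → roll 3  [load 280/280]
  70 → roll 1  [load 280/280]
  50 → roll 2  [load 270/280]
  50 → roll 4  [load 240/280]
  50 → roll 5 (new)  [load 50/280]
  40 → roll 4  [load 280/280]
  40 → roll 5  [load 90/280]
5 paper rolls opened.

5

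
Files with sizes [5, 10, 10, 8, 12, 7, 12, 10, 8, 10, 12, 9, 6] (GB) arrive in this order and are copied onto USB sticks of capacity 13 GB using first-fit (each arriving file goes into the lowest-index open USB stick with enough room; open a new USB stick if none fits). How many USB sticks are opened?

  5 → USB stick 1 (new)  [load 5/13]
  10 → USB stick 2 (new)  [load 10/13]
  10 → USB stick 3 (new)  [load 10/13]
  8 → USB stick 1  [load 13/13]
  12 → USB stick 4 (new)  [load 12/13]
  7 → USB stick 5 (new)  [load 7/13]
  12 → USB stick 6 (new)  [load 12/13]
  10 → USB stick 7 (new)  [load 10/13]
  8 → USB stick 8 (new)  [load 8/13]
  10 → USB stick 9 (new)  [load 10/13]
  12 → USB stick 10 (new)  [load 12/13]
  9 → USB stick 11 (new)  [load 9/13]
  6 → USB stick 5  [load 13/13]
11 USB sticks opened.

11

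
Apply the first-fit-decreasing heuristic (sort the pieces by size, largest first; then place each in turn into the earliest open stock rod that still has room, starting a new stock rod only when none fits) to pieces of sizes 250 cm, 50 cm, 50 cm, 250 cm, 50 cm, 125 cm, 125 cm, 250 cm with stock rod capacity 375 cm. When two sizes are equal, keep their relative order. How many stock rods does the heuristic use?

4

Sorted descending: 250, 250, 250, 125, 125, 50, 50, 50.
  250 → stock rod 1 (new)  [load 250/375]
  250 → stock rod 2 (new)  [load 250/375]
  250 → stock rod 3 (new)  [load 250/375]
  125 → stock rod 1  [load 375/375]
  125 → stock rod 2  [load 375/375]
  50 → stock rod 3  [load 300/375]
  50 → stock rod 3  [load 350/375]
  50 → stock rod 4 (new)  [load 50/375]
4 stock rods opened.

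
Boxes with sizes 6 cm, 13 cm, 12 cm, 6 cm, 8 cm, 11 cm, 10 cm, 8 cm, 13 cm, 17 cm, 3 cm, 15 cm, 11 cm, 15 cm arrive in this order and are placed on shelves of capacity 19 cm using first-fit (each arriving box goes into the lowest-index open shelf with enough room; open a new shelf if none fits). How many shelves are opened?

  6 → shelf 1 (new)  [load 6/19]
  13 → shelf 1  [load 19/19]
  12 → shelf 2 (new)  [load 12/19]
  6 → shelf 2  [load 18/19]
  8 → shelf 3 (new)  [load 8/19]
  11 → shelf 3  [load 19/19]
  10 → shelf 4 (new)  [load 10/19]
  8 → shelf 4  [load 18/19]
  13 → shelf 5 (new)  [load 13/19]
  17 → shelf 6 (new)  [load 17/19]
  3 → shelf 5  [load 16/19]
  15 → shelf 7 (new)  [load 15/19]
  11 → shelf 8 (new)  [load 11/19]
  15 → shelf 9 (new)  [load 15/19]
9 shelves opened.

9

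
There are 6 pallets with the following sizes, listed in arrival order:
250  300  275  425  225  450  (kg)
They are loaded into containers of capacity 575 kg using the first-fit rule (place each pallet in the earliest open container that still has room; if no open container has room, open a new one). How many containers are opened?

4

  250 → container 1 (new)  [load 250/575]
  300 → container 1  [load 550/575]
  275 → container 2 (new)  [load 275/575]
  425 → container 3 (new)  [load 425/575]
  225 → container 2  [load 500/575]
  450 → container 4 (new)  [load 450/575]
4 containers opened.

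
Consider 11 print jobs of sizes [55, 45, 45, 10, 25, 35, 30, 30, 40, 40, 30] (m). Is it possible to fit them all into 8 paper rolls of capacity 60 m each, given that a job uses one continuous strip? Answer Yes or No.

A valid assignment using 8 paper rolls:
  roll 1: 55 = 55
  roll 2: 45 + 10 = 55
  roll 3: 45 = 45
  roll 4: 40 = 40
  roll 5: 40 = 40
  roll 6: 35 + 25 = 60
  roll 7: 30 + 30 = 60
  roll 8: 30 = 30
Every load is within 60 m, so 8 paper rolls suffice.

Yes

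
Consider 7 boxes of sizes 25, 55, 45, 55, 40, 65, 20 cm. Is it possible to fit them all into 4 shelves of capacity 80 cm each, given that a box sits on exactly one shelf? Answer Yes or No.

Total = 305 cm; ⌈305/80⌉ = 4.
The bound of 4 does not rule out 4, but exhaustive search shows no assignment into 4 shelves of capacity 80 cm exists — the minimum is 5.

No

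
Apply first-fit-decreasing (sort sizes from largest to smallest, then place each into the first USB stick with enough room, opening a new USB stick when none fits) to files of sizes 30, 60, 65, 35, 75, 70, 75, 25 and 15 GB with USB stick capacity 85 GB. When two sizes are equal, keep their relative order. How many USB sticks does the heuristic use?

Sorted descending: 75, 75, 70, 65, 60, 35, 30, 25, 15.
  75 → USB stick 1 (new)  [load 75/85]
  75 → USB stick 2 (new)  [load 75/85]
  70 → USB stick 3 (new)  [load 70/85]
  65 → USB stick 4 (new)  [load 65/85]
  60 → USB stick 5 (new)  [load 60/85]
  35 → USB stick 6 (new)  [load 35/85]
  30 → USB stick 6  [load 65/85]
  25 → USB stick 5  [load 85/85]
  15 → USB stick 3  [load 85/85]
6 USB sticks opened.

6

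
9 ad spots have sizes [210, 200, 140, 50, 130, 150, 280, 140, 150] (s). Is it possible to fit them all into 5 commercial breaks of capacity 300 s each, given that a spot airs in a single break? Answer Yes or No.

Total = 1450 s; ⌈1450/300⌉ = 5.
The bound of 5 does not rule out 5, but exhaustive search shows no assignment into 5 commercial breaks of capacity 300 s exists — the minimum is 6.

No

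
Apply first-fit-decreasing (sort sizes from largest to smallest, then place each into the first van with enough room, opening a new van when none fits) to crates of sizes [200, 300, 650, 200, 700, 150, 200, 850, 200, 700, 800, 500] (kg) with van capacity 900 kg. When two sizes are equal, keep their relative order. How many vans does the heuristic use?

7

Sorted descending: 850, 800, 700, 700, 650, 500, 300, 200, 200, 200, 200, 150.
  850 → van 1 (new)  [load 850/900]
  800 → van 2 (new)  [load 800/900]
  700 → van 3 (new)  [load 700/900]
  700 → van 4 (new)  [load 700/900]
  650 → van 5 (new)  [load 650/900]
  500 → van 6 (new)  [load 500/900]
  300 → van 6  [load 800/900]
  200 → van 3  [load 900/900]
  200 → van 4  [load 900/900]
  200 → van 5  [load 850/900]
  200 → van 7 (new)  [load 200/900]
  150 → van 7  [load 350/900]
7 vans opened.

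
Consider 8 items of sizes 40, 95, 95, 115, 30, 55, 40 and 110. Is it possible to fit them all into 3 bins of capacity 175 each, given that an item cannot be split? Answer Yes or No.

Total = 580; ⌈580/175⌉ = 4.
At least 4 bins are required, but only 3 are allowed.

No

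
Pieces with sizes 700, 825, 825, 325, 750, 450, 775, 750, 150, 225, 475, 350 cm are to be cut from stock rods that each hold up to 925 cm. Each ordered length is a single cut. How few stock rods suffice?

Total = 825 + 825 + 775 + 750 + 750 + 700 + 475 + 450 + 350 + 325 + 225 + 150 = 6600 cm.
Lower bound: ⌈6600/925⌉ = 8 stock rods.
A packing using 8 stock rods:
  stock rod 1: 825 = 825
  stock rod 2: 825 = 825
  stock rod 3: 775 + 150 = 925
  stock rod 4: 750 = 750
  stock rod 5: 750 = 750
  stock rod 6: 700 + 225 = 925
  stock rod 7: 475 + 450 = 925
  stock rod 8: 350 + 325 = 675
This matches the lower bound, so 8 is optimal.

8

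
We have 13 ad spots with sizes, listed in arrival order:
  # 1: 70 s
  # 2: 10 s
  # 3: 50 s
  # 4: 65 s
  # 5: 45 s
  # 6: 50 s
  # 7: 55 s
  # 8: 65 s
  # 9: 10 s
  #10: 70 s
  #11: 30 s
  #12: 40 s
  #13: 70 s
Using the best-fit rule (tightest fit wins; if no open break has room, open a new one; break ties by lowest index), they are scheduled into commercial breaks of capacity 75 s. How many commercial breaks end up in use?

10

  70 → break 1 (new)  [load 70/75]
  10 → break 2 (new)  [load 10/75]
  50 → break 2  [load 60/75]
  65 → break 3 (new)  [load 65/75]
  45 → break 4 (new)  [load 45/75]
  50 → break 5 (new)  [load 50/75]
  55 → break 6 (new)  [load 55/75]
  65 → break 7 (new)  [load 65/75]
  10 → break 3  [load 75/75]
  70 → break 8 (new)  [load 70/75]
  30 → break 4  [load 75/75]
  40 → break 9 (new)  [load 40/75]
  70 → break 10 (new)  [load 70/75]
10 commercial breaks opened.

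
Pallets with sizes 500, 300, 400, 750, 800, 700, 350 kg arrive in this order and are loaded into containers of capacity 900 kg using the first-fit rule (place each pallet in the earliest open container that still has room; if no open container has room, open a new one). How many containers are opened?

5

  500 → container 1 (new)  [load 500/900]
  300 → container 1  [load 800/900]
  400 → container 2 (new)  [load 400/900]
  750 → container 3 (new)  [load 750/900]
  800 → container 4 (new)  [load 800/900]
  700 → container 5 (new)  [load 700/900]
  350 → container 2  [load 750/900]
5 containers opened.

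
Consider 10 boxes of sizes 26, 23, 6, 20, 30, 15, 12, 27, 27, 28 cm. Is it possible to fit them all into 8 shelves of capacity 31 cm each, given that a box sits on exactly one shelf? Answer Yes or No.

A valid assignment using 8 shelves:
  shelf 1: 30 = 30
  shelf 2: 28 = 28
  shelf 3: 27 = 27
  shelf 4: 27 = 27
  shelf 5: 26 = 26
  shelf 6: 23 + 6 = 29
  shelf 7: 20 = 20
  shelf 8: 15 + 12 = 27
Every load is within 31 cm, so 8 shelves suffice.

Yes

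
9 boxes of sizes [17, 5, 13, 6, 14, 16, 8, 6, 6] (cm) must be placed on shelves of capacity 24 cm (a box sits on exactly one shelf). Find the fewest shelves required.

Total = 17 + 16 + 14 + 13 + 8 + 6 + 6 + 6 + 5 = 91 cm.
Lower bound: ⌈91/24⌉ = 4 shelves.
A packing using 4 shelves:
  shelf 1: 17 + 6 = 23
  shelf 2: 16 + 8 = 24
  shelf 3: 14 + 6 = 20
  shelf 4: 13 + 6 + 5 = 24
This matches the lower bound, so 4 is optimal.

4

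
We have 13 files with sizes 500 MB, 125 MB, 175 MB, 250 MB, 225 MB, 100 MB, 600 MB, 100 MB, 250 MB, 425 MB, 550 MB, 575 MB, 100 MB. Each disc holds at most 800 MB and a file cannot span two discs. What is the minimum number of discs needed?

Total = 600 + 575 + 550 + 500 + 425 + 250 + 250 + 225 + 175 + 125 + 100 + 100 + 100 = 3975 MB.
Lower bound: ⌈3975/800⌉ = 5 discs.
A packing using 5 discs:
  disc 1: 600 + 175 = 775
  disc 2: 575 + 225 = 800
  disc 3: 550 + 250 = 800
  disc 4: 500 + 100 + 100 + 100 = 800
  disc 5: 425 + 250 + 125 = 800
This matches the lower bound, so 5 is optimal.

5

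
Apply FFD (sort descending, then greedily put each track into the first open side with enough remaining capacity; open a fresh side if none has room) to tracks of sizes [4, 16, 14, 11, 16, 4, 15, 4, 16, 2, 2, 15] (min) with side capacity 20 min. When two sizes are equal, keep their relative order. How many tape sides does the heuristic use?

7

Sorted descending: 16, 16, 16, 15, 15, 14, 11, 4, 4, 4, 2, 2.
  16 → side 1 (new)  [load 16/20]
  16 → side 2 (new)  [load 16/20]
  16 → side 3 (new)  [load 16/20]
  15 → side 4 (new)  [load 15/20]
  15 → side 5 (new)  [load 15/20]
  14 → side 6 (new)  [load 14/20]
  11 → side 7 (new)  [load 11/20]
  4 → side 1  [load 20/20]
  4 → side 2  [load 20/20]
  4 → side 3  [load 20/20]
  2 → side 4  [load 17/20]
  2 → side 4  [load 19/20]
7 tape sides opened.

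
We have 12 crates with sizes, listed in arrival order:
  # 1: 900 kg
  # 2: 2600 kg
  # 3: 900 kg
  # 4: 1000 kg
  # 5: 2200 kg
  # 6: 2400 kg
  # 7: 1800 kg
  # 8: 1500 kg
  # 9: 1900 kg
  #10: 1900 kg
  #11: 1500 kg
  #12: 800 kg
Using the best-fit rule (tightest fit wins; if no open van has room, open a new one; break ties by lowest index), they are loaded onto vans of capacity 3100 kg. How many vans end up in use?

8

  900 → van 1 (new)  [load 900/3100]
  2600 → van 2 (new)  [load 2600/3100]
  900 → van 1  [load 1800/3100]
  1000 → van 1  [load 2800/3100]
  2200 → van 3 (new)  [load 2200/3100]
  2400 → van 4 (new)  [load 2400/3100]
  1800 → van 5 (new)  [load 1800/3100]
  1500 → van 6 (new)  [load 1500/3100]
  1900 → van 7 (new)  [load 1900/3100]
  1900 → van 8 (new)  [load 1900/3100]
  1500 → van 6  [load 3000/3100]
  800 → van 3  [load 3000/3100]
8 vans opened.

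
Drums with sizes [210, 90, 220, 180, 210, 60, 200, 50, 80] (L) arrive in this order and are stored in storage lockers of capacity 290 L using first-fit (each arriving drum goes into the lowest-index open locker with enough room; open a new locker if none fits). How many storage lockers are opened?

5

  210 → locker 1 (new)  [load 210/290]
  90 → locker 2 (new)  [load 90/290]
  220 → locker 3 (new)  [load 220/290]
  180 → locker 2  [load 270/290]
  210 → locker 4 (new)  [load 210/290]
  60 → locker 1  [load 270/290]
  200 → locker 5 (new)  [load 200/290]
  50 → locker 3  [load 270/290]
  80 → locker 4  [load 290/290]
5 storage lockers opened.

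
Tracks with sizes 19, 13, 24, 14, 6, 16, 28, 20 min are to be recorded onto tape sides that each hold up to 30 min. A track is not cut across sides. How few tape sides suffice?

6

Total = 28 + 24 + 20 + 19 + 16 + 14 + 13 + 6 = 140 min.
Lower bound: ⌈140/30⌉ = 5 tape sides.
A packing using 6 tape sides:
  side 1: 28 = 28
  side 2: 24 + 6 = 30
  side 3: 20 = 20
  side 4: 19 = 19
  side 5: 16 + 14 = 30
  side 6: 13 = 13
No arrangement into 5 tape sides stays within capacity, so 6 is optimal.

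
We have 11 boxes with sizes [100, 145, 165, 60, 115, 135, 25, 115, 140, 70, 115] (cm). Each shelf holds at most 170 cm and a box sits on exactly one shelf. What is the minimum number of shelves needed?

9

Total = 165 + 145 + 140 + 135 + 115 + 115 + 115 + 100 + 70 + 60 + 25 = 1185 cm.
Lower bound: ⌈1185/170⌉ = 7 shelves.
Also, 8 boxes each exceed 85 cm, and no two of those can share a shelf, so at least 8 shelves are needed.
A packing using 9 shelves:
  shelf 1: 165 = 165
  shelf 2: 145 + 25 = 170
  shelf 3: 140 = 140
  shelf 4: 135 = 135
  shelf 5: 115 = 115
  shelf 6: 115 = 115
  shelf 7: 115 = 115
  shelf 8: 100 + 70 = 170
  shelf 9: 60 = 60
No arrangement into 8 shelves stays within capacity, so 9 is optimal.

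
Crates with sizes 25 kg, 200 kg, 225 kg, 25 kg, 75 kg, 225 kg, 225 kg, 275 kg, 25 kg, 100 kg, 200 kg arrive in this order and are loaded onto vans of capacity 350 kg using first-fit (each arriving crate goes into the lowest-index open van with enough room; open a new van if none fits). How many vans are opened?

  25 → van 1 (new)  [load 25/350]
  200 → van 1  [load 225/350]
  225 → van 2 (new)  [load 225/350]
  25 → van 1  [load 250/350]
  75 → van 1  [load 325/350]
  225 → van 3 (new)  [load 225/350]
  225 → van 4 (new)  [load 225/350]
  275 → van 5 (new)  [load 275/350]
  25 → van 1  [load 350/350]
  100 → van 2  [load 325/350]
  200 → van 6 (new)  [load 200/350]
6 vans opened.

6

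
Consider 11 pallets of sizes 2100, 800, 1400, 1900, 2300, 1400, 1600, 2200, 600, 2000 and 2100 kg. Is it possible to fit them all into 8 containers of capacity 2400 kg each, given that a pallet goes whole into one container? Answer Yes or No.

Total = 18400 kg; ⌈18400/2400⌉ = 8.
9 pallets each exceed half the capacity and cannot share a container, forcing at least 9 containers.
At least 9 containers are required, but only 8 are allowed.

No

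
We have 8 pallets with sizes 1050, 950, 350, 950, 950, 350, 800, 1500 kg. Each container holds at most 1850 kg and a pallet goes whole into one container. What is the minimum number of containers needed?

Total = 1500 + 1050 + 950 + 950 + 950 + 800 + 350 + 350 = 6900 kg.
Lower bound: ⌈6900/1850⌉ = 4 containers.
Also, 5 pallets each exceed 925 kg, and no two of those can share a container, so at least 5 containers are needed.
A packing using 5 containers:
  container 1: 1500 + 350 = 1850
  container 2: 1050 + 800 = 1850
  container 3: 950 + 350 = 1300
  container 4: 950 = 950
  container 5: 950 = 950
This matches the lower bound, so 5 is optimal.

5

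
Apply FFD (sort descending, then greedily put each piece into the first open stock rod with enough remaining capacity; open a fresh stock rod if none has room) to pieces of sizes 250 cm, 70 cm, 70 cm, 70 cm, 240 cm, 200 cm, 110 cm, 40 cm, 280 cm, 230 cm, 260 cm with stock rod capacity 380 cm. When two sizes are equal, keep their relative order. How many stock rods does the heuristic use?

Sorted descending: 280, 260, 250, 240, 230, 200, 110, 70, 70, 70, 40.
  280 → stock rod 1 (new)  [load 280/380]
  260 → stock rod 2 (new)  [load 260/380]
  250 → stock rod 3 (new)  [load 250/380]
  240 → stock rod 4 (new)  [load 240/380]
  230 → stock rod 5 (new)  [load 230/380]
  200 → stock rod 6 (new)  [load 200/380]
  110 → stock rod 2  [load 370/380]
  70 → stock rod 1  [load 350/380]
  70 → stock rod 3  [load 320/380]
  70 → stock rod 4  [load 310/380]
  40 → stock rod 3  [load 360/380]
6 stock rods opened.

6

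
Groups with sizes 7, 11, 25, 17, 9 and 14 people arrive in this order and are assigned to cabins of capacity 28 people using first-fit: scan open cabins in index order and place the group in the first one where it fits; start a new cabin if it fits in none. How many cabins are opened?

  7 → cabin 1 (new)  [load 7/28]
  11 → cabin 1  [load 18/28]
  25 → cabin 2 (new)  [load 25/28]
  17 → cabin 3 (new)  [load 17/28]
  9 → cabin 1  [load 27/28]
  14 → cabin 4 (new)  [load 14/28]
4 cabins opened.

4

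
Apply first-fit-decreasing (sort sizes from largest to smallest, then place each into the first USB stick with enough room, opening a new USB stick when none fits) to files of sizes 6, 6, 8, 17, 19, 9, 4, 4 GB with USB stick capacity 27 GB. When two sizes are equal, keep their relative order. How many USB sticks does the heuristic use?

Sorted descending: 19, 17, 9, 8, 6, 6, 4, 4.
  19 → USB stick 1 (new)  [load 19/27]
  17 → USB stick 2 (new)  [load 17/27]
  9 → USB stick 2  [load 26/27]
  8 → USB stick 1  [load 27/27]
  6 → USB stick 3 (new)  [load 6/27]
  6 → USB stick 3  [load 12/27]
  4 → USB stick 3  [load 16/27]
  4 → USB stick 3  [load 20/27]
3 USB sticks opened.

3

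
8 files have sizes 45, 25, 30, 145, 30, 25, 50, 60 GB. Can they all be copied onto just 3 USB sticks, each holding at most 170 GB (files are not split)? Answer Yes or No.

A valid assignment using 3 USB sticks:
  USB stick 1: 145 + 25 = 170
  USB stick 2: 60 + 50 + 45 = 155
  USB stick 3: 30 + 30 + 25 = 85
Every load is within 170 GB, so 3 USB sticks suffice.

Yes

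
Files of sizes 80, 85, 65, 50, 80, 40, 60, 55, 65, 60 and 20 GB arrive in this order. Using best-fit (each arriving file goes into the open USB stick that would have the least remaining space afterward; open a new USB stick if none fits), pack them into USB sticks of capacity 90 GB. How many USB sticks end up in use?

  80 → USB stick 1 (new)  [load 80/90]
  85 → USB stick 2 (new)  [load 85/90]
  65 → USB stick 3 (new)  [load 65/90]
  50 → USB stick 4 (new)  [load 50/90]
  80 → USB stick 5 (new)  [load 80/90]
  40 → USB stick 4  [load 90/90]
  60 → USB stick 6 (new)  [load 60/90]
  55 → USB stick 7 (new)  [load 55/90]
  65 → USB stick 8 (new)  [load 65/90]
  60 → USB stick 9 (new)  [load 60/90]
  20 → USB stick 3  [load 85/90]
9 USB sticks opened.

9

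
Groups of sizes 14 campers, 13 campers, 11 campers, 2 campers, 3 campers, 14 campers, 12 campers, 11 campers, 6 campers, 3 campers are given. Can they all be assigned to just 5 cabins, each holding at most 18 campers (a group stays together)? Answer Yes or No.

Total = 89 campers; ⌈89/18⌉ = 5.
6 groups each exceed half the capacity and cannot share a cabin, forcing at least 6 cabins.
At least 6 cabins are required, but only 5 are allowed.

No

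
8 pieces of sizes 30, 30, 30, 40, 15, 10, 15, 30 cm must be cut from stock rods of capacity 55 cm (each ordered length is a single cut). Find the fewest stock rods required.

Total = 40 + 30 + 30 + 30 + 30 + 15 + 15 + 10 = 200 cm.
Lower bound: ⌈200/55⌉ = 4 stock rods.
Also, 5 pieces each exceed 55/2 cm, and no two of those can share a stock rod, so at least 5 stock rods are needed.
A packing using 5 stock rods:
  stock rod 1: 40 + 15 = 55
  stock rod 2: 30 + 15 + 10 = 55
  stock rod 3: 30 = 30
  stock rod 4: 30 = 30
  stock rod 5: 30 = 30
This matches the lower bound, so 5 is optimal.

5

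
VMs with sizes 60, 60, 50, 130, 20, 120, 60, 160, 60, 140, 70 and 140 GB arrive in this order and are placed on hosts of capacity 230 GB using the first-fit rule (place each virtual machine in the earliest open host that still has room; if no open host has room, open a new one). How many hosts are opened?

  60 → host 1 (new)  [load 60/230]
  60 → host 1  [load 120/230]
  50 → host 1  [load 170/230]
  130 → host 2 (new)  [load 130/230]
  20 → host 1  [load 190/230]
  120 → host 3 (new)  [load 120/230]
  60 → host 2  [load 190/230]
  160 → host 4 (new)  [load 160/230]
  60 → host 3  [load 180/230]
  140 → host 5 (new)  [load 140/230]
  70 → host 4  [load 230/230]
  140 → host 6 (new)  [load 140/230]
6 hosts opened.

6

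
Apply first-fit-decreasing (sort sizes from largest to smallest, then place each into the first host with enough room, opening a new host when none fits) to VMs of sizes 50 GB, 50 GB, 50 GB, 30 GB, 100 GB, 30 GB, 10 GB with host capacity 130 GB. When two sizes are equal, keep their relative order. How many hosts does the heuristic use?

3

Sorted descending: 100, 50, 50, 50, 30, 30, 10.
  100 → host 1 (new)  [load 100/130]
  50 → host 2 (new)  [load 50/130]
  50 → host 2  [load 100/130]
  50 → host 3 (new)  [load 50/130]
  30 → host 1  [load 130/130]
  30 → host 2  [load 130/130]
  10 → host 3  [load 60/130]
3 hosts opened.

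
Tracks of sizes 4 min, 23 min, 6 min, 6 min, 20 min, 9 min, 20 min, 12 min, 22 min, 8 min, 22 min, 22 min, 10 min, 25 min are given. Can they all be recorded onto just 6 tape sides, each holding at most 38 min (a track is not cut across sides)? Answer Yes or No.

Total = 209 min; ⌈209/38⌉ = 6.
7 tracks each exceed half the capacity and cannot share a side, forcing at least 7 tape sides.
At least 7 tape sides are required, but only 6 are allowed.

No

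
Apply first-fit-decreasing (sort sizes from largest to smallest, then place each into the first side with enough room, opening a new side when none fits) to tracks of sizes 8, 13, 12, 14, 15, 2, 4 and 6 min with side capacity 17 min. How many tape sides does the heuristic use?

5

Sorted descending: 15, 14, 13, 12, 8, 6, 4, 2.
  15 → side 1 (new)  [load 15/17]
  14 → side 2 (new)  [load 14/17]
  13 → side 3 (new)  [load 13/17]
  12 → side 4 (new)  [load 12/17]
  8 → side 5 (new)  [load 8/17]
  6 → side 5  [load 14/17]
  4 → side 3  [load 17/17]
  2 → side 1  [load 17/17]
5 tape sides opened.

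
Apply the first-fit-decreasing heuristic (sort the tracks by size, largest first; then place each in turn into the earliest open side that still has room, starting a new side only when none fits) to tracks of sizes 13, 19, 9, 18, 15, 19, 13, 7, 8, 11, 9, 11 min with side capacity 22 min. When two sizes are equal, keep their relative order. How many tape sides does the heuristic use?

Sorted descending: 19, 19, 18, 15, 13, 13, 11, 11, 9, 9, 8, 7.
  19 → side 1 (new)  [load 19/22]
  19 → side 2 (new)  [load 19/22]
  18 → side 3 (new)  [load 18/22]
  15 → side 4 (new)  [load 15/22]
  13 → side 5 (new)  [load 13/22]
  13 → side 6 (new)  [load 13/22]
  11 → side 7 (new)  [load 11/22]
  11 → side 7  [load 22/22]
  9 → side 5  [load 22/22]
  9 → side 6  [load 22/22]
  8 → side 8 (new)  [load 8/22]
  7 → side 4  [load 22/22]
8 tape sides opened.

8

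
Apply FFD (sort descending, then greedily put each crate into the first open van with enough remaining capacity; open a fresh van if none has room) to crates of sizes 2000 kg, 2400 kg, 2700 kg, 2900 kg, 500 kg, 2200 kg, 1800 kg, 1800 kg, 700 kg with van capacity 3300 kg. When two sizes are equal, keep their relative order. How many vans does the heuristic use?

Sorted descending: 2900, 2700, 2400, 2200, 2000, 1800, 1800, 700, 500.
  2900 → van 1 (new)  [load 2900/3300]
  2700 → van 2 (new)  [load 2700/3300]
  2400 → van 3 (new)  [load 2400/3300]
  2200 → van 4 (new)  [load 2200/3300]
  2000 → van 5 (new)  [load 2000/3300]
  1800 → van 6 (new)  [load 1800/3300]
  1800 → van 7 (new)  [load 1800/3300]
  700 → van 3  [load 3100/3300]
  500 → van 2  [load 3200/3300]
7 vans opened.

7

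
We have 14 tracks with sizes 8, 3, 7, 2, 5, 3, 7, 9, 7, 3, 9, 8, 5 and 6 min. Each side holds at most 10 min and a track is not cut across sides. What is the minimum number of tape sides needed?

Total = 9 + 9 + 8 + 8 + 7 + 7 + 7 + 6 + 5 + 5 + 3 + 3 + 3 + 2 = 82 min.
Lower bound: ⌈82/10⌉ = 9 tape sides.
A packing using 9 tape sides:
  side 1: 9 = 9
  side 2: 9 = 9
  side 3: 8 + 2 = 10
  side 4: 8 = 8
  side 5: 7 + 3 = 10
  side 6: 7 + 3 = 10
  side 7: 7 + 3 = 10
  side 8: 6 = 6
  side 9: 5 + 5 = 10
This matches the lower bound, so 9 is optimal.

9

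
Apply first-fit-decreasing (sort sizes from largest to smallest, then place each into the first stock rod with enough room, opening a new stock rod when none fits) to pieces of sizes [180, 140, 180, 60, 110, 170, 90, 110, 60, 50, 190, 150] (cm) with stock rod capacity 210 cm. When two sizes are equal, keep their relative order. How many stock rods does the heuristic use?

Sorted descending: 190, 180, 180, 170, 150, 140, 110, 110, 90, 60, 60, 50.
  190 → stock rod 1 (new)  [load 190/210]
  180 → stock rod 2 (new)  [load 180/210]
  180 → stock rod 3 (new)  [load 180/210]
  170 → stock rod 4 (new)  [load 170/210]
  150 → stock rod 5 (new)  [load 150/210]
  140 → stock rod 6 (new)  [load 140/210]
  110 → stock rod 7 (new)  [load 110/210]
  110 → stock rod 8 (new)  [load 110/210]
  90 → stock rod 7  [load 200/210]
  60 → stock rod 5  [load 210/210]
  60 → stock rod 6  [load 200/210]
  50 → stock rod 8  [load 160/210]
8 stock rods opened.

8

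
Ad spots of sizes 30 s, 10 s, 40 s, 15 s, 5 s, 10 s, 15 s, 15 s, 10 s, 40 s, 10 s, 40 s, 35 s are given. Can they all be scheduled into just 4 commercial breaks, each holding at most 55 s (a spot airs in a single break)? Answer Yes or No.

Total = 275 s; ⌈275/55⌉ = 5.
At least 5 commercial breaks are required, but only 4 are allowed.

No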